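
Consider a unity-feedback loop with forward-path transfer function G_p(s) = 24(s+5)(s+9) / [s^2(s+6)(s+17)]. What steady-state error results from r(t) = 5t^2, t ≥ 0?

Two free integrators in G_p(s): this is a type 2 system.
K_a = lim_{s→0} s^2·G_p(s) = 24·5·9 / (6·17) = 180/17.
r(t) = 5t^2 gives R(s) = 10/s^3.
e_ss = 10/K_a = 10/(180/17) = 17/18.

17/18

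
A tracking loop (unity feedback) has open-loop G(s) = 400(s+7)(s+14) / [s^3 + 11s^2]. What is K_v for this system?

K_v = lim_{s→0} s·G(s); with 2 poles at the origin the limit diverges, so K_v = ∞.

infinity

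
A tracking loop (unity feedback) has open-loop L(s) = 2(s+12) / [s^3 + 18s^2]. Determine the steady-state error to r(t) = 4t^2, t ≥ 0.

Lowest-order denominator term is 18s^2, so the open loop has 2 poles at the origin → type 2 system.
K_a = lim_{s→0} s^2·L(s) = 2·12 / 18 = 4/3.
r(t) = 4t^2 gives R(s) = 8/s^3.
e_ss = 8/K_a = 8/(4/3) = 6.

6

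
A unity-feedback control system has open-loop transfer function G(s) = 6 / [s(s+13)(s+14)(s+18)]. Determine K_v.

G(s) has one factor of s in the denominator, so the system is type 1.
K_v = lim_{s→0} s·G(s) = 6 / (13·14·18) = 1/546.

1/546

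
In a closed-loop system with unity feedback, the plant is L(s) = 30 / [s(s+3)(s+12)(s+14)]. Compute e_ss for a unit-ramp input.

System type = 1 (one pole at s=0).
K_v = lim_{s→0} s·L(s) = 30 / (3·12·14) = 5/84.
e_ss = 1/K_v = 1/(5/84) = 16.8.

16.8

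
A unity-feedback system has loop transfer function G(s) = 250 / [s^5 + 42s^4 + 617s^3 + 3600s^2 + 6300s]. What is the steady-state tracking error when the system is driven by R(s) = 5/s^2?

Factoring s from the denominator leaves a polynomial with constant term 6300, so the system is type 1.
K_v = lim_{s→0} s·G(s) = 250 / 6300 = 5/126.
e_ss = 5/K_v = 5/(5/126) = 126.

126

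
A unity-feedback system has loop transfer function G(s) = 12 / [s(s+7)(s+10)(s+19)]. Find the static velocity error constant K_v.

G(s) has one factor of s in the denominator, so the system is type 1.
K_v = lim_{s→0} s·G(s) = 12 / (7·10·19) = 6/665.

6/665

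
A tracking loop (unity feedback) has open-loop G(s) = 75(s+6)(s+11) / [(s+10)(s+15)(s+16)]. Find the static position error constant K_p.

G(s) has no factors of s in the denominator, so the system is type 0.
K_p = lim_{s→0} G(s) = 75·6·11 / (10·15·16) = 2.0625.

2.0625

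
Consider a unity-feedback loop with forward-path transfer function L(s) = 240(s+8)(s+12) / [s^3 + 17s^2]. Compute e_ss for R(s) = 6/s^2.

0

The denominator has no term below 17s^2 — 2 poles at s=0, type 2.
K_v = ∞ for a type-2 system; e_ss to a ramp is zero.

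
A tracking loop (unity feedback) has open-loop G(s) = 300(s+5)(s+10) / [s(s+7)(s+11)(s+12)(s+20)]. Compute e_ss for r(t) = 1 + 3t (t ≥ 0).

System type = 1 (one pole at s=0). By superposition:
  • 1: tracked with zero error.
  • 3t: e_ss = 3/K_v with K_v=125/154 → 3.696.
Total e_ss = 3.696.

3.696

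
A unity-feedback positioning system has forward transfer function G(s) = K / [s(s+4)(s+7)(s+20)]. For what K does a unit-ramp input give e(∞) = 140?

4

G(s) has one factor of s in the denominator, so the system is type 1.
K_v = lim_{s→0} s·G(s) = K / (4·7·20) = (1/560)·K.
e_ss = 1/K_v = 140 ⇒ K_v = 1/140 ⇒ K = (1/140)/(1/560) = 4.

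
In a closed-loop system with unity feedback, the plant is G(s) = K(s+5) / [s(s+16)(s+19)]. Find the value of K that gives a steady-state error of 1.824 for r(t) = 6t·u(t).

200

System type = 1 (one pole at s=0).
K_v = lim_{s→0} s·G(s) = K·5 / (16·19) = (5/304)·K.
e_ss = 6/K_v = 1.824 ⇒ K_v = 125/38 ⇒ K = (125/38)/(5/304) = 200.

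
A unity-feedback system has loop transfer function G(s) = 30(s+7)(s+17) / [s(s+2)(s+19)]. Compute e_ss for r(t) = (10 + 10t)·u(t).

G(s) has one factor of s in the denominator, so the system is type 1. By superposition:
  • 10: tracked with zero error.
  • 10t: e_ss = 10/K_v with K_v=1785/19 → 38/357.
Total e_ss = 38/357.

38/357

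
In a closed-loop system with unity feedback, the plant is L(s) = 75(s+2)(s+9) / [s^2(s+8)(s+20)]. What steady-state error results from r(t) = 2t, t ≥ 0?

0

Two free integrators in L(s): this is a type 2 system.
K_v = ∞ for a type-2 system; e_ss to a ramp is zero.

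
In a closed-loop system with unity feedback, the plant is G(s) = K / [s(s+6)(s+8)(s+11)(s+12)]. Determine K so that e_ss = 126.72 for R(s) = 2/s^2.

100

System type = 1 (one pole at s=0).
K_v = lim_{s→0} s·G(s) = K / (6·8·11·12) = (1/6336)·K.
e_ss = 2/K_v = 126.72 ⇒ K_v = 25/1584 ⇒ K = (25/1584)/(1/6336) = 100.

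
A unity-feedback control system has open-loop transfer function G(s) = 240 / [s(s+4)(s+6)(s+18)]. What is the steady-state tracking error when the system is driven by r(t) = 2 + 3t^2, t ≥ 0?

System type = 1 (one pole at s=0). By superposition:
  • 2: tracked with zero error.
  • 3t^2: a type-1 system cannot track it, e_ss → ∞.
The unbounded component dominates.

infinity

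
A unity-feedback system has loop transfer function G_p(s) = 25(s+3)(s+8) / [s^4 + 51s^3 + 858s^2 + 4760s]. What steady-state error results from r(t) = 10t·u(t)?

The denominator has no term below 4760s — 1 pole at s=0, type 1.
K_v = lim_{s→0} s·G_p(s) = 25·3·8 / 4760 = 15/119.
e_ss = 10/K_v = 10/(15/119) = 238/3.

238/3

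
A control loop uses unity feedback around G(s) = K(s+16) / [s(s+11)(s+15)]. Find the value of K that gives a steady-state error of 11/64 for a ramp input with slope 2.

120

System type = 1 (one pole at s=0).
K_v = lim_{s→0} s·G(s) = K·16 / (11·15) = (16/165)·K.
e_ss = 2/K_v = 11/64 ⇒ K_v = 128/11 ⇒ K = (128/11)/(16/165) = 120.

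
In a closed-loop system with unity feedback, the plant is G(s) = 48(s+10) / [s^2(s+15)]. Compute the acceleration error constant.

Two free integrators in G(s): this is a type 2 system.
K_a = lim_{s→0} s^2·G(s) = 48·10 / (15) = 32.

32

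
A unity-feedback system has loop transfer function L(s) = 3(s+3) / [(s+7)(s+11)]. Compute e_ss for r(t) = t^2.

System type = 0 (no poles at s=0).
K_a = lim_{s→0} s^2·L(s) = 0; the steady-state error to this parabolic input grows without bound.

infinity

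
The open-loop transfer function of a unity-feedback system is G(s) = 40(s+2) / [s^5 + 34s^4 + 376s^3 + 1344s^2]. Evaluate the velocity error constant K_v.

K_v = lim_{s→0} s·G(s); with 2 poles at the origin the limit diverges, so K_v = ∞.

infinity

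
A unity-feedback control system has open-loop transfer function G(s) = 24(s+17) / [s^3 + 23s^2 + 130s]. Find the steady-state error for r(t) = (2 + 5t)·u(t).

Lowest-order denominator term is 130s, so the open loop has 1 pole at the origin → type 1 system. Taking each input component in turn:
  • 2: tracked with zero error.
  • 5t: e_ss = 5/K_v with K_v=204/65 → 325/204.
Total e_ss = 325/204.

325/204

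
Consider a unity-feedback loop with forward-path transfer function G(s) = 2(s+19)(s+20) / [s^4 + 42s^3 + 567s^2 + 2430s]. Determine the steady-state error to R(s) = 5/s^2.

Factoring s from the denominator leaves a polynomial with constant term 2430, so the system is type 1.
K_v = lim_{s→0} s·G(s) = 2·19·20 / 2430 = 76/243.
e_ss = 5/K_v = 5/(76/243) = 1215/76.

1215/76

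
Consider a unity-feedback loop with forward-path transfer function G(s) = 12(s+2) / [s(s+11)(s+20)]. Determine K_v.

6/55

G(s) has one factor of s in the denominator, so the system is type 1.
K_v = lim_{s→0} s·G(s) = 12·2 / (11·20) = 6/55.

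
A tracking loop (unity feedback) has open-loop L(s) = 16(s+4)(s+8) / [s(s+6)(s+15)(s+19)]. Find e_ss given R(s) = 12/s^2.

2565/64

The open loop has one pole at the origin → type 1 system.
K_v = lim_{s→0} s·L(s) = 16·4·8 / (6·15·19) = 256/855.
e_ss = 12/K_v = 12/(256/855) = 2565/64.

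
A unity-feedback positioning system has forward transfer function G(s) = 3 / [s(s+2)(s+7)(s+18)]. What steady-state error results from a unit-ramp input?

The open loop has one pole at the origin → type 1 system.
K_v = lim_{s→0} s·G(s) = 3 / (2·7·18) = 1/84.
e_ss = 1/K_v = 1/(1/84) = 84.

84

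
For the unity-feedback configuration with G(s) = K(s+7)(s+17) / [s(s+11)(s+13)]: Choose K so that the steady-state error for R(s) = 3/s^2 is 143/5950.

150

One free integrator in G(s): this is a type 1 system.
K_v = lim_{s→0} s·G(s) = K·7·17 / (11·13) = (119/143)·K.
e_ss = 3/K_v = 143/5950 ⇒ K_v = 17850/143 ⇒ K = (17850/143)/(119/143) = 150.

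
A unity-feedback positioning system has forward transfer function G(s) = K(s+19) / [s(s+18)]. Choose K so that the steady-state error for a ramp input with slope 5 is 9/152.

The open loop has one pole at the origin → type 1 system.
K_v = lim_{s→0} s·G(s) = K·19 / (18) = (19/18)·K.
e_ss = 5/K_v = 9/152 ⇒ K_v = 760/9 ⇒ K = (760/9)/(19/18) = 80.

80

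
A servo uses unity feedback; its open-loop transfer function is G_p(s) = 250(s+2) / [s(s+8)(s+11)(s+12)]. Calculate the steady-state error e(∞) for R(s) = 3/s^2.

6.336

One free integrator in G_p(s): this is a type 1 system.
K_v = lim_{s→0} s·G_p(s) = 250·2 / (8·11·12) = 125/264.
e_ss = 3/K_v = 3/(125/264) = 6.336.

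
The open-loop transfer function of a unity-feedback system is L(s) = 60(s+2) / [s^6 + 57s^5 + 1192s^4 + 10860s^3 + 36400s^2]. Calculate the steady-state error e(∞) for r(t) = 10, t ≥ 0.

0

Lowest-order denominator term is 36400s^2, so the open loop has 2 poles at the origin → type 2 system.
K_p = ∞ for a type-2 system; e_ss to a step is zero.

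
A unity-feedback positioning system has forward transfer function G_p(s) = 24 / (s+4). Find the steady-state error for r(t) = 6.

6/7

The open loop has no poles at the origin → type 0 system.
K_p = lim_{s→0} G_p(s) = 24 / (4) = 6.
e_ss = 6/(1 + K_p) = 6/7.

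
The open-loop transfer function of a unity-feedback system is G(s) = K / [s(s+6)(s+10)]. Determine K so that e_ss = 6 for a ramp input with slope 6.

60

One free integrator in G(s): this is a type 1 system.
K_v = lim_{s→0} s·G(s) = K / (6·10) = (1/60)·K.
e_ss = 6/K_v = 6 ⇒ K_v = 1 ⇒ K = 1/(1/60) = 60.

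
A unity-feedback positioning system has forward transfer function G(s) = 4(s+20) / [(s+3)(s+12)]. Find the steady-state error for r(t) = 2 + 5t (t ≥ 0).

infinity

No free integrators in G(s): this is a type 0 system. Treating each term separately:
  • 2: e_ss = 2/(1+K_p) with K_p=20/9 → 18/29.
  • 5t: a type-0 system cannot track it, e_ss → ∞.
The unbounded component dominates.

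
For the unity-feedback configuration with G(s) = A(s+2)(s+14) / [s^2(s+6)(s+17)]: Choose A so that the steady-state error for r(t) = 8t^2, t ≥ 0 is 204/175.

50

G(s) has two factors of s in the denominator, so the system is type 2.
K_a = lim_{s→0} s^2·G(s) = A·2·14 / (6·17) = (14/51)·A.
e_ss = 16/K_a = 204/175 ⇒ K_a = 700/51 ⇒ A = (700/51)/(14/51) = 50.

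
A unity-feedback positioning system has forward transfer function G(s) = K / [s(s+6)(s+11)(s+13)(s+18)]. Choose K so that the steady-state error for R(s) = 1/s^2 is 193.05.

80

G(s) has one factor of s in the denominator, so the system is type 1.
K_v = lim_{s→0} s·G(s) = K / (6·11·13·18) = (1/15444)·K.
e_ss = 1/K_v = 193.05 ⇒ K_v = 20/3861 ⇒ K = (20/3861)/(1/15444) = 80.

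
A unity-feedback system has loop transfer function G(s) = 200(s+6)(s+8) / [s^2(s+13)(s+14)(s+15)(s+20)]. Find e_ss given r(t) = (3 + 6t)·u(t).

0

The open loop has two poles at the origin → type 2 system. By superposition:
  • 3: tracked with zero error.
  • 6t: tracked with zero error.
Total e_ss = 0.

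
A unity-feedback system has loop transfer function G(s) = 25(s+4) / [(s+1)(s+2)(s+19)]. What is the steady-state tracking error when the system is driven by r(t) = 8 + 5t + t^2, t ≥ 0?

infinity

No free integrators in G(s): this is a type 0 system. By superposition:
  • 8: e_ss = 8/(1+K_p) with K_p=50/19 → 152/69.
  • 5t: a type-0 system cannot track it, e_ss → ∞.
  • t^2: a type-0 system cannot track it, e_ss → ∞.
The unbounded component dominates.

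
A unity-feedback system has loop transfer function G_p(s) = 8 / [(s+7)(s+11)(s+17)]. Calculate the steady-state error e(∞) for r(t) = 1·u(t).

System type = 0 (no poles at s=0).
K_p = lim_{s→0} G_p(s) = 8 / (7·11·17) = 8/1309.
e_ss = 1/(1 + K_p) = 1/(1317/1309) = 1309/1317.

1309/1317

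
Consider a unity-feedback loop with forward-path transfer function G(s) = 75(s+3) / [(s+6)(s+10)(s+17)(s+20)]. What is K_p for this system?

3/272

G(s) has no factors of s in the denominator, so the system is type 0.
K_p = lim_{s→0} G(s) = 75·3 / (6·10·17·20) = 3/272.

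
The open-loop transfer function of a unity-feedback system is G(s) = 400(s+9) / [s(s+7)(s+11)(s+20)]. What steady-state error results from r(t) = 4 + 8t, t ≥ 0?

G(s) has one factor of s in the denominator, so the system is type 1. Treating each term separately:
  • 4: tracked with zero error.
  • 8t: e_ss = 8/K_v with K_v=180/77 → 154/45.
Total e_ss = 154/45.

154/45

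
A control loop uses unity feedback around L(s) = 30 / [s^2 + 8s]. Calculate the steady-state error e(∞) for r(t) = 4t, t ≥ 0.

The denominator has no term below 8s — 1 pole at s=0, type 1.
K_v = lim_{s→0} s·L(s) = 30 / 8 = 3.75.
e_ss = 4/K_v = 4/3.75 = 16/15.

16/15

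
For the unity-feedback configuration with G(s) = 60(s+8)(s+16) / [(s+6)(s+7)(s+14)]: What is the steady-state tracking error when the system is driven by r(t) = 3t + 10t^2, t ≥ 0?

No free integrators in G(s): this is a type 0 system. Taking each input component in turn:
  • 3t: a type-0 system cannot track it, e_ss → ∞.
  • 10t^2: a type-0 system cannot track it, e_ss → ∞.
The unbounded component dominates.

infinity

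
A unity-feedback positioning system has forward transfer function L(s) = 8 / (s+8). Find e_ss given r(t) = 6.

System type = 0 (no poles at s=0).
K_p = lim_{s→0} L(s) = 8 / (8) = 1.
e_ss = 6/(1 + K_p) = 6/2 = 3.

3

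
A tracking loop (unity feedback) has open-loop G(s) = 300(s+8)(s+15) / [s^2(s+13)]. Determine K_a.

Two free integrators in G(s): this is a type 2 system.
K_a = lim_{s→0} s^2·G(s) = 300·8·15 / (13) = 36000/13.

36000/13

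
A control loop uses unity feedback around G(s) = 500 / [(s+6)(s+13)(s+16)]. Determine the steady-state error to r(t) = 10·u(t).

The open loop has no poles at the origin → type 0 system.
K_p = lim_{s→0} G(s) = 500 / (6·13·16) = 125/312.
e_ss = 10/(1 + K_p) = 10/(437/312) = 3120/437.

3120/437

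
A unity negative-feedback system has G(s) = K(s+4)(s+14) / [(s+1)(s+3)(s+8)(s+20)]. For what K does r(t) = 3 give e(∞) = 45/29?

8

The open loop has no poles at the origin → type 0 system.
K_p = lim_{s→0} G(s) = K·4·14 / (1·3·8·20) = (7/60)·K.
e_ss = 3/(1 + K_p) = 45/29 ⇒ 1 + (7/60)·K = 29/15 ⇒ K = 8.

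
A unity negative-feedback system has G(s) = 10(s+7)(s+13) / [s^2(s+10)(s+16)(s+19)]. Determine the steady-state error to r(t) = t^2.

G(s) has two factors of s in the denominator, so the system is type 2.
K_a = lim_{s→0} s^2·G(s) = 10·7·13 / (10·16·19) = 91/304.
r(t) = t^2 gives R(s) = 2/s^3.
e_ss = 2/K_a = 2/(91/304) = 608/91.

608/91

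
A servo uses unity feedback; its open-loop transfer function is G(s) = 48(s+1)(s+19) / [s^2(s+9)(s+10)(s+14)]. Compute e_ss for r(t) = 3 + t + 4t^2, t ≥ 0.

System type = 2 (two poles at s=0). Treating each term separately:
  • 3: tracked with zero error.
  • t: tracked with zero error.
  • 4t^2: e_ss = 8/K_a with K_a=76/105 → 210/19.
Total e_ss = 210/19.

210/19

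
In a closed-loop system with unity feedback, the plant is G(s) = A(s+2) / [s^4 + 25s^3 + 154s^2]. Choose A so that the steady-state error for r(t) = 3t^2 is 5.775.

Factoring s^2 from the denominator leaves a polynomial with constant term 154, so the system is type 2.
K_a = lim_{s→0} s^2·G(s) = A·2 / 154 = (1/77)·A.
e_ss = 6/K_a = 5.775 ⇒ K_a = 80/77 ⇒ A = (80/77)/(1/77) = 80.

80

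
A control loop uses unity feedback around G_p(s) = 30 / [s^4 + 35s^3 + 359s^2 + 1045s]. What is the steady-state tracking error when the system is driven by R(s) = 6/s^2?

209

Factoring s from the denominator leaves a polynomial with constant term 1045, so the system is type 1.
K_v = lim_{s→0} s·G_p(s) = 30 / 1045 = 6/209.
e_ss = 6/K_v = 6/(6/209) = 209.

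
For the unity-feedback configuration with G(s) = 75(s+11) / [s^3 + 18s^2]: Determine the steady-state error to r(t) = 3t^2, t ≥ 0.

36/275

Factoring s^2 from the denominator leaves a polynomial with constant term 18, so the system is type 2.
K_a = lim_{s→0} s^2·G(s) = 75·11 / 18 = 275/6.
r(t) = 3t^2 gives R(s) = 6/s^3.
e_ss = 6/K_a = 6/(275/6) = 36/275.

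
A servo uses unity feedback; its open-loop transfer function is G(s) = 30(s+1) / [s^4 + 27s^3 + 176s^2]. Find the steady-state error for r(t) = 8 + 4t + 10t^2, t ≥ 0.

Lowest-order denominator term is 176s^2, so the open loop has 2 poles at the origin → type 2 system. By superposition:
  • 8: tracked with zero error.
  • 4t: tracked with zero error.
  • 10t^2: e_ss = 20/K_a with K_a=15/88 → 352/3.
Total e_ss = 352/3.

352/3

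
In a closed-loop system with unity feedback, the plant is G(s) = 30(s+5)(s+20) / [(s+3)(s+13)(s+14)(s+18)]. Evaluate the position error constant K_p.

250/819

The open loop has no poles at the origin → type 0 system.
K_p = lim_{s→0} G(s) = 30·5·20 / (3·13·14·18) = 250/819.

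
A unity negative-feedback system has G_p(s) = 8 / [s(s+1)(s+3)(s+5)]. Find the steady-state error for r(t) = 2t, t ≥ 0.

3.75

G_p(s) has one factor of s in the denominator, so the system is type 1.
K_v = lim_{s→0} s·G_p(s) = 8 / (1·3·5) = 8/15.
e_ss = 2/K_v = 2/(8/15) = 3.75.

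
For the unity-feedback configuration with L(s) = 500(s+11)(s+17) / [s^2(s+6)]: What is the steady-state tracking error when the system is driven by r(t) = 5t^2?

L(s) has two factors of s in the denominator, so the system is type 2.
K_a = lim_{s→0} s^2·L(s) = 500·11·17 / (6) = 46750/3.
r(t) = 5t^2 gives R(s) = 10/s^3.
e_ss = 10/K_a = 10/(46750/3) = 3/4675.

3/4675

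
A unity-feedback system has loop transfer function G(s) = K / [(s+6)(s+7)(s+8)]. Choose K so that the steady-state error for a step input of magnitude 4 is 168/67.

G(s) has no factors of s in the denominator, so the system is type 0.
K_p = lim_{s→0} G(s) = K / (6·7·8) = (1/336)·K.
e_ss = 4/(1 + K_p) = 168/67 ⇒ 1 + (1/336)·K = 67/42 ⇒ K = 200.

200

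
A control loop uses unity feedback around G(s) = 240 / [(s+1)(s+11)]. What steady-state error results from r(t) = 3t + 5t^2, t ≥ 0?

G(s) has no factors of s in the denominator, so the system is type 0. Treating each term separately:
  • 3t: a type-0 system cannot track it, e_ss → ∞.
  • 5t^2: a type-0 system cannot track it, e_ss → ∞.
The unbounded component dominates.

infinity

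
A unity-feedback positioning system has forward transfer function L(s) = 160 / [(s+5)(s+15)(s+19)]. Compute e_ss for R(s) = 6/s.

1710/317

L(s) has no factors of s in the denominator, so the system is type 0.
K_p = lim_{s→0} L(s) = 160 / (5·15·19) = 32/285.
e_ss = 6/(1 + K_p) = 6/(317/285) = 1710/317.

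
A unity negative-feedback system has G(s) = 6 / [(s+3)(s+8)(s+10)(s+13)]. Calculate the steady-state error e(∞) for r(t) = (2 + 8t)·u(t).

infinity

The open loop has no poles at the origin → type 0 system. Taking each input component in turn:
  • 2: e_ss = 2/(1+K_p) with K_p=1/520 → 1040/521.
  • 8t: a type-0 system cannot track it, e_ss → ∞.
The unbounded component dominates.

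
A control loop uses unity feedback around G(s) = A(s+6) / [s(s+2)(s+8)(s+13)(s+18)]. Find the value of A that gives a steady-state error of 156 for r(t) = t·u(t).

4

One free integrator in G(s): this is a type 1 system.
K_v = lim_{s→0} s·G(s) = A·6 / (2·8·13·18) = (1/624)·A.
e_ss = 1/K_v = 156 ⇒ K_v = 1/156 ⇒ A = (1/156)/(1/624) = 4.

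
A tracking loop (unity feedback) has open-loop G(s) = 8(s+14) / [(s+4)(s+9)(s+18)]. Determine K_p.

G(s) has no factors of s in the denominator, so the system is type 0.
K_p = lim_{s→0} G(s) = 8·14 / (4·9·18) = 14/81.

14/81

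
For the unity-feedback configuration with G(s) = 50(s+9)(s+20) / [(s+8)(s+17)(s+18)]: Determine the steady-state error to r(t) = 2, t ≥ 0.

The open loop has no poles at the origin → type 0 system.
K_p = lim_{s→0} G(s) = 50·9·20 / (8·17·18) = 125/34.
e_ss = 2/(1 + K_p) = 2/(159/34) = 68/159.

68/159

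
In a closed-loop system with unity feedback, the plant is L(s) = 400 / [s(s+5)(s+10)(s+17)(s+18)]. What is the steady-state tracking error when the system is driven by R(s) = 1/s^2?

38.25

L(s) has one factor of s in the denominator, so the system is type 1.
K_v = lim_{s→0} s·L(s) = 400 / (5·10·17·18) = 4/153.
e_ss = 1/K_v = 1/(4/153) = 38.25.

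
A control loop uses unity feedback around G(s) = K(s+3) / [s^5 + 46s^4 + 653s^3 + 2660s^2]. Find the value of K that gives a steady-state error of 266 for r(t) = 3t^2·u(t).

Factoring s^2 from the denominator leaves a polynomial with constant term 2660, so the system is type 2.
K_a = lim_{s→0} s^2·G(s) = K·3 / 2660 = (3/2660)·K.
e_ss = 6/K_a = 266 ⇒ K_a = 3/133 ⇒ K = (3/133)/(3/2660) = 20.

20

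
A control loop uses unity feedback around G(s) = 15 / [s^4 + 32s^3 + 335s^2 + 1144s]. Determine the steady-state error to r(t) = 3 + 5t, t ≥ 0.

Lowest-order denominator term is 1144s, so the open loop has 1 pole at the origin → type 1 system. Treating each term separately:
  • 3: tracked with zero error.
  • 5t: e_ss = 5/K_v with K_v=15/1144 → 1144/3.
Total e_ss = 1144/3.

1144/3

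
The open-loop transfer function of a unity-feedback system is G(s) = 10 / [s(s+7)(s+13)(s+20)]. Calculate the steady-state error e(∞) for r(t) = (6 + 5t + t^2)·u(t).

infinity

System type = 1 (one pole at s=0). Taking each input component in turn:
  • 6: tracked with zero error.
  • 5t: e_ss = 5/K_v with K_v=1/182 → 910.
  • t^2: a type-1 system cannot track it, e_ss → ∞.
The unbounded component dominates.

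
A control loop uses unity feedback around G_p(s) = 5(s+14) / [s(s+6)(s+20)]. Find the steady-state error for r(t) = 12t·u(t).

System type = 1 (one pole at s=0).
K_v = lim_{s→0} s·G_p(s) = 5·14 / (6·20) = 7/12.
e_ss = 12/K_v = 12/(7/12) = 144/7.

144/7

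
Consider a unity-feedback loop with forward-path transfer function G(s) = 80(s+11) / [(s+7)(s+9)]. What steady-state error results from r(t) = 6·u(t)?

G(s) has no factors of s in the denominator, so the system is type 0.
K_p = lim_{s→0} G(s) = 80·11 / (7·9) = 880/63.
e_ss = 6/(1 + K_p) = 6/(943/63) = 378/943.

378/943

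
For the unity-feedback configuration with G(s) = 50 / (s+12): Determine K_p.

No free integrators in G(s): this is a type 0 system.
K_p = lim_{s→0} G(s) = 50 / (12) = 25/6.

25/6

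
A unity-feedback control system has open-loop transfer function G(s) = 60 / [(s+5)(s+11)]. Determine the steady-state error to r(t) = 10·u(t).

110/23

G(s) has no factors of s in the denominator, so the system is type 0.
K_p = lim_{s→0} G(s) = 60 / (5·11) = 12/11.
e_ss = 10/(1 + K_p) = 10/(23/11) = 110/23.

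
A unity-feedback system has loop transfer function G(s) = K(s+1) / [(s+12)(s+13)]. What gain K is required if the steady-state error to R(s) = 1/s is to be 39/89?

G(s) has no factors of s in the denominator, so the system is type 0.
K_p = lim_{s→0} G(s) = K·1 / (12·13) = (1/156)·K.
e_ss = 1/(1 + K_p) = 39/89 ⇒ 1 + (1/156)·K = 89/39 ⇒ K = 200.

200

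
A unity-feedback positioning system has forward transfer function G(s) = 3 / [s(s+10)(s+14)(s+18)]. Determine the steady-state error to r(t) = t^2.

One free integrator in G(s): this is a type 1 system.
K_a = lim_{s→0} s^2·G(s) = 0; the steady-state error to this parabolic input grows without bound.

infinity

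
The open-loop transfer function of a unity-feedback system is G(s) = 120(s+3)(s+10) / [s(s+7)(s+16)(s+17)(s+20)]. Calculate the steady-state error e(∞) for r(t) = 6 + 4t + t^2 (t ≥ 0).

infinity

System type = 1 (one pole at s=0). Treating each term separately:
  • 6: tracked with zero error.
  • 4t: e_ss = 4/K_v with K_v=45/476 → 1904/45.
  • t^2: a type-1 system cannot track it, e_ss → ∞.
The unbounded component dominates.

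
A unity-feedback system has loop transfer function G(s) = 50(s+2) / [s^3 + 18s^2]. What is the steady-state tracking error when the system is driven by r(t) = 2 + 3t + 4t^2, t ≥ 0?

Lowest-order denominator term is 18s^2, so the open loop has 2 poles at the origin → type 2 system. By superposition:
  • 2: tracked with zero error.
  • 3t: tracked with zero error.
  • 4t^2: e_ss = 8/K_a with K_a=50/9 → 1.44.
Total e_ss = 1.44.

1.44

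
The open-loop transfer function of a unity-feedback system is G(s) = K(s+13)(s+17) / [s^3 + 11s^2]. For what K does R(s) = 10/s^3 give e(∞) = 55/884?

Factoring s^2 from the denominator leaves a polynomial with constant term 11, so the system is type 2.
K_a = lim_{s→0} s^2·G(s) = K·13·17 / 11 = (221/11)·K.
e_ss = 10/K_a = 55/884 ⇒ K_a = 1768/11 ⇒ K = (1768/11)/(221/11) = 8.

8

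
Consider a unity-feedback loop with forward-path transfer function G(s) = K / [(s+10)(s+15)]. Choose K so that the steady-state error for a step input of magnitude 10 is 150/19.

No free integrators in G(s): this is a type 0 system.
K_p = lim_{s→0} G(s) = K / (10·15) = (1/150)·K.
e_ss = 10/(1 + K_p) = 150/19 ⇒ 1 + (1/150)·K = 19/15 ⇒ K = 40.

40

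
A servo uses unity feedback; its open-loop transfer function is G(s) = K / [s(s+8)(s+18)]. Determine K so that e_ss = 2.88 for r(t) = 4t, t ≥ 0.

200

The open loop has one pole at the origin → type 1 system.
K_v = lim_{s→0} s·G(s) = K / (8·18) = (1/144)·K.
e_ss = 4/K_v = 2.88 ⇒ K_v = 25/18 ⇒ K = (25/18)/(1/144) = 200.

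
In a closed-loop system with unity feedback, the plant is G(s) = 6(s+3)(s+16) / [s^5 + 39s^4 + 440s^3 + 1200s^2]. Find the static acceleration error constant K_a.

0.24

The denominator has no term below 1200s^2 — 2 poles at s=0, type 2.
K_a = lim_{s→0} s^2·G(s) = 6·3·16 / 1200 = 0.24.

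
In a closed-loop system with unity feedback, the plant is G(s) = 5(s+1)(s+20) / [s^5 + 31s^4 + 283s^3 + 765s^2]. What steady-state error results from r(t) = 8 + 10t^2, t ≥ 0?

153

Lowest-order denominator term is 765s^2, so the open loop has 2 poles at the origin → type 2 system. By superposition:
  • 8: tracked with zero error.
  • 10t^2: e_ss = 20/K_a with K_a=20/153 → 153.
Total e_ss = 153.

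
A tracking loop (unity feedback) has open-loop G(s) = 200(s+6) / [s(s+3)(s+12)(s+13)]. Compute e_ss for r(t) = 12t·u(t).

4.68

G(s) has one factor of s in the denominator, so the system is type 1.
K_v = lim_{s→0} s·G(s) = 200·6 / (3·12·13) = 100/39.
e_ss = 12/K_v = 12/(100/39) = 4.68.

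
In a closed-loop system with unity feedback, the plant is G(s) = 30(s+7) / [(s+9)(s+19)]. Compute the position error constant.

70/57

G(s) has no factors of s in the denominator, so the system is type 0.
K_p = lim_{s→0} G(s) = 30·7 / (9·19) = 70/57.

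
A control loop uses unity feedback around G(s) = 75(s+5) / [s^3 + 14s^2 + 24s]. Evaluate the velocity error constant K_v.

Lowest-order denominator term is 24s, so the open loop has 1 pole at the origin → type 1 system.
K_v = lim_{s→0} s·G(s) = 75·5 / 24 = 15.625.

15.625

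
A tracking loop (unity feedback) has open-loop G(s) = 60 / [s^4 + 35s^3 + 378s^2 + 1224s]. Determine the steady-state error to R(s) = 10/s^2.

204

The denominator has no term below 1224s — 1 pole at s=0, type 1.
K_v = lim_{s→0} s·G(s) = 60 / 1224 = 5/102.
e_ss = 10/K_v = 10/(5/102) = 204.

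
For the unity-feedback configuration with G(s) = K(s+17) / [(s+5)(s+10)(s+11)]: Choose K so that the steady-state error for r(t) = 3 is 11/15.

The open loop has no poles at the origin → type 0 system.
K_p = lim_{s→0} G(s) = K·17 / (5·10·11) = (17/550)·K.
e_ss = 3/(1 + K_p) = 11/15 ⇒ 1 + (17/550)·K = 45/11 ⇒ K = 100.

100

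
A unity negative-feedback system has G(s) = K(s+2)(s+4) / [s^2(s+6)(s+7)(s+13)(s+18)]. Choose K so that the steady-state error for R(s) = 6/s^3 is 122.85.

System type = 2 (two poles at s=0).
K_a = lim_{s→0} s^2·G(s) = K·2·4 / (6·7·13·18) = (2/2457)·K.
e_ss = 6/K_a = 122.85 ⇒ K_a = 40/819 ⇒ K = (40/819)/(2/2457) = 60.

60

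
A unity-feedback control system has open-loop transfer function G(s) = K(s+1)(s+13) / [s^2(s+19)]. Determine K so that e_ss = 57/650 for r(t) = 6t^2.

200

Two free integrators in G(s): this is a type 2 system.
K_a = lim_{s→0} s^2·G(s) = K·1·13 / (19) = (13/19)·K.
e_ss = 12/K_a = 57/650 ⇒ K_a = 2600/19 ⇒ K = (2600/19)/(13/19) = 200.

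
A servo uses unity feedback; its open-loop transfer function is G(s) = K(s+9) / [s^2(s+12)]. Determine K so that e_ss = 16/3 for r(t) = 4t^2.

G(s) has two factors of s in the denominator, so the system is type 2.
K_a = lim_{s→0} s^2·G(s) = K·9 / (12) = 0.75·K.
e_ss = 8/K_a = 16/3 ⇒ K_a = 1.5 ⇒ K = 1.5/0.75 = 2.

2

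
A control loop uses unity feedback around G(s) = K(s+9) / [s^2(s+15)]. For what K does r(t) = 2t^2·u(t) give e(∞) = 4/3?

5

G(s) has two factors of s in the denominator, so the system is type 2.
K_a = lim_{s→0} s^2·G(s) = K·9 / (15) = 0.6·K.
e_ss = 4/K_a = 4/3 ⇒ K_a = 3 ⇒ K = 3/0.6 = 5.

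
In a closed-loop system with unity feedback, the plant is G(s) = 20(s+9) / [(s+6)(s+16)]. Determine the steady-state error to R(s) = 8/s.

64/23

No free integrators in G(s): this is a type 0 system.
K_p = lim_{s→0} G(s) = 20·9 / (6·16) = 1.875.
e_ss = 8/(1 + K_p) = 8/2.875 = 64/23.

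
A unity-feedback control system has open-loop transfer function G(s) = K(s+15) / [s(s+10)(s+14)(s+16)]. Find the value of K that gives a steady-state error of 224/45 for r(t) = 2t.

60

The open loop has one pole at the origin → type 1 system.
K_v = lim_{s→0} s·G(s) = K·15 / (10·14·16) = (3/448)·K.
e_ss = 2/K_v = 224/45 ⇒ K_v = 45/112 ⇒ K = (45/112)/(3/448) = 60.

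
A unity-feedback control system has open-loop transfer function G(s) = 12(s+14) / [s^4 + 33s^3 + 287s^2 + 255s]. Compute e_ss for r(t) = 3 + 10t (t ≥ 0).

425/28

The denominator has no term below 255s — 1 pole at s=0, type 1. By superposition:
  • 3: tracked with zero error.
  • 10t: e_ss = 10/K_v with K_v=56/85 → 425/28.
Total e_ss = 425/28.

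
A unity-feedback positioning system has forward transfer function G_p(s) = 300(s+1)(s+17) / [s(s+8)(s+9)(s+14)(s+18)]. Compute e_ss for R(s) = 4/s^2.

G_p(s) has one factor of s in the denominator, so the system is type 1.
K_v = lim_{s→0} s·G_p(s) = 300·1·17 / (8·9·14·18) = 425/1512.
e_ss = 4/K_v = 4/(425/1512) = 6048/425.

6048/425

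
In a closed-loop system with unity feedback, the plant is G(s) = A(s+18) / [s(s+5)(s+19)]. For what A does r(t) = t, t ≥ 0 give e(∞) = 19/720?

System type = 1 (one pole at s=0).
K_v = lim_{s→0} s·G(s) = A·18 / (5·19) = (18/95)·A.
e_ss = 1/K_v = 19/720 ⇒ K_v = 720/19 ⇒ A = (720/19)/(18/95) = 200.

200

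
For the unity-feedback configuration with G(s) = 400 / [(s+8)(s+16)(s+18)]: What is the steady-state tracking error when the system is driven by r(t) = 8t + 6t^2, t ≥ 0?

G(s) has no factors of s in the denominator, so the system is type 0. Treating each term separately:
  • 8t: a type-0 system cannot track it, e_ss → ∞.
  • 6t^2: a type-0 system cannot track it, e_ss → ∞.
The unbounded component dominates.

infinity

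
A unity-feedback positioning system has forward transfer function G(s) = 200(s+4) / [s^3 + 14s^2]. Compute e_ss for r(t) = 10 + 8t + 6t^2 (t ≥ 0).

Factoring s^2 from the denominator leaves a polynomial with constant term 14, so the system is type 2. Treating each term separately:
  • 10: tracked with zero error.
  • 8t: tracked with zero error.
  • 6t^2: e_ss = 12/K_a with K_a=400/7 → 0.21.
Total e_ss = 0.21.

0.21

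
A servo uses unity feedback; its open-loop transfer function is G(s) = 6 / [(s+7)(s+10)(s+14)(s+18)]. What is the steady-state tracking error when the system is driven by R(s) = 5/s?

The open loop has no poles at the origin → type 0 system.
K_p = lim_{s→0} G(s) = 6 / (7·10·14·18) = 1/2940.
e_ss = 5/(1 + K_p) = 5/(2941/2940) = 14700/2941.

14700/2941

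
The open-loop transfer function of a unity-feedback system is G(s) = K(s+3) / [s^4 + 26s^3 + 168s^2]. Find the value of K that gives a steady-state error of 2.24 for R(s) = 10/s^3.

250

Lowest-order denominator term is 168s^2, so the open loop has 2 poles at the origin → type 2 system.
K_a = lim_{s→0} s^2·G(s) = K·3 / 168 = (1/56)·K.
e_ss = 10/K_a = 2.24 ⇒ K_a = 125/28 ⇒ K = (125/28)/(1/56) = 250.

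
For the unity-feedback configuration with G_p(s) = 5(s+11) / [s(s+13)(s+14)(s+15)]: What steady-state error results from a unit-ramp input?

546/11

The open loop has one pole at the origin → type 1 system.
K_v = lim_{s→0} s·G_p(s) = 5·11 / (13·14·15) = 11/546.
e_ss = 1/K_v = 1/(11/546) = 546/11.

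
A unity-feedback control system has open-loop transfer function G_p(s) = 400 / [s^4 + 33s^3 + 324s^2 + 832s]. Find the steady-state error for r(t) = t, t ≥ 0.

2.08

The denominator has no term below 832s — 1 pole at s=0, type 1.
K_v = lim_{s→0} s·G_p(s) = 400 / 832 = 25/52.
e_ss = 1/K_v = 1/(25/52) = 2.08.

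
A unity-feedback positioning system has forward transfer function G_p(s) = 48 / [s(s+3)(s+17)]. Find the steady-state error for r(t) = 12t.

System type = 1 (one pole at s=0).
K_v = lim_{s→0} s·G_p(s) = 48 / (3·17) = 16/17.
e_ss = 12/K_v = 12/(16/17) = 12.75.

12.75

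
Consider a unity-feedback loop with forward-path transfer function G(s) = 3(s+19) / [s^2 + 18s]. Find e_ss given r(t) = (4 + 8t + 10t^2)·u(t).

The denominator has no term below 18s — 1 pole at s=0, type 1. Taking each input component in turn:
  • 4: tracked with zero error.
  • 8t: e_ss = 8/K_v with K_v=19/6 → 48/19.
  • 10t^2: a type-1 system cannot track it, e_ss → ∞.
The unbounded component dominates.

infinity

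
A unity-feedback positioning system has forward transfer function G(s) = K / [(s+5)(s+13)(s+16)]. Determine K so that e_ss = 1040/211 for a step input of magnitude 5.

No free integrators in G(s): this is a type 0 system.
K_p = lim_{s→0} G(s) = K / (5·13·16) = (1/1040)·K.
e_ss = 5/(1 + K_p) = 1040/211 ⇒ 1 + (1/1040)·K = 211/208 ⇒ K = 15.

15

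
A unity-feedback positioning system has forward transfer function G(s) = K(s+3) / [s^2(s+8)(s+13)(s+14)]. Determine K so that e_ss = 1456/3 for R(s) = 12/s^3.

Two free integrators in G(s): this is a type 2 system.
K_a = lim_{s→0} s^2·G(s) = K·3 / (8·13·14) = (3/1456)·K.
e_ss = 12/K_a = 1456/3 ⇒ K_a = 9/364 ⇒ K = (9/364)/(3/1456) = 12.

12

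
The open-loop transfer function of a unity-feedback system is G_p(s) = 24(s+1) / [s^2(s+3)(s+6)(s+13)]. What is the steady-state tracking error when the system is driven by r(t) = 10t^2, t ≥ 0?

The open loop has two poles at the origin → type 2 system.
K_a = lim_{s→0} s^2·G_p(s) = 24·1 / (3·6·13) = 4/39.
r(t) = 10t^2 gives R(s) = 20/s^3.
e_ss = 20/K_a = 20/(4/39) = 195.

195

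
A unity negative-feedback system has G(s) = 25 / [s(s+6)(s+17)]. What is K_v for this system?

The open loop has one pole at the origin → type 1 system.
K_v = lim_{s→0} s·G(s) = 25 / (6·17) = 25/102.

25/102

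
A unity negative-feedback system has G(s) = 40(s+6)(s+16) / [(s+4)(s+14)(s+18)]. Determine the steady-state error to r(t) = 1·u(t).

21/101

No free integrators in G(s): this is a type 0 system.
K_p = lim_{s→0} G(s) = 40·6·16 / (4·14·18) = 80/21.
e_ss = 1/(1 + K_p) = 1/(101/21) = 21/101.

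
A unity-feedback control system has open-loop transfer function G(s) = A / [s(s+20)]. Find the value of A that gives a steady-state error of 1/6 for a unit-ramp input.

120

System type = 1 (one pole at s=0).
K_v = lim_{s→0} s·G(s) = A / (20) = 0.05·A.
e_ss = 1/K_v = 1/6 ⇒ K_v = 6 ⇒ A = 6/0.05 = 120.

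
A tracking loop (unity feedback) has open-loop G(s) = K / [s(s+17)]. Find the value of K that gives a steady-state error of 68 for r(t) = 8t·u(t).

One free integrator in G(s): this is a type 1 system.
K_v = lim_{s→0} s·G(s) = K / (17) = (1/17)·K.
e_ss = 8/K_v = 68 ⇒ K_v = 2/17 ⇒ K = (2/17)/(1/17) = 2.

2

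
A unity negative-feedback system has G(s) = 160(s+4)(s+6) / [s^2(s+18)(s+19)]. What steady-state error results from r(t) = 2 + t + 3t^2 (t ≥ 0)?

System type = 2 (two poles at s=0). Treating each term separately:
  • 2: tracked with zero error.
  • t: tracked with zero error.
  • 3t^2: e_ss = 6/K_a with K_a=640/57 → 171/320.
Total e_ss = 171/320.

171/320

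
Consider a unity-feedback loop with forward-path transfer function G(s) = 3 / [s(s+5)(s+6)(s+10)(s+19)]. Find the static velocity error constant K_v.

1/1900

System type = 1 (one pole at s=0).
K_v = lim_{s→0} s·G(s) = 3 / (5·6·10·19) = 1/1900.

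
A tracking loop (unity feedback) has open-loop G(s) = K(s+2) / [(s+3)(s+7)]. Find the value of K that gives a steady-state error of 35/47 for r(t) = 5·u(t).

The open loop has no poles at the origin → type 0 system.
K_p = lim_{s→0} G(s) = K·2 / (3·7) = (2/21)·K.
e_ss = 5/(1 + K_p) = 35/47 ⇒ 1 + (2/21)·K = 47/7 ⇒ K = 60.

60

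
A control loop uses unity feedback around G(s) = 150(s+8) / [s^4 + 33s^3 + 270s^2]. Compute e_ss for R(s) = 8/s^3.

1.8

The denominator has no term below 270s^2 — 2 poles at s=0, type 2.
K_a = lim_{s→0} s^2·G(s) = 150·8 / 270 = 40/9.
r(t) = 4t^2 gives R(s) = 8/s^3.
e_ss = 8/K_a = 8/(40/9) = 1.8.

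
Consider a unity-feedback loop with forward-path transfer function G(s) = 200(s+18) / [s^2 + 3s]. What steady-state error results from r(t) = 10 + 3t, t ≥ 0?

Lowest-order denominator term is 3s, so the open loop has 1 pole at the origin → type 1 system. By superposition:
  • 10: tracked with zero error.
  • 3t: e_ss = 3/K_v with K_v=1200 → 0.0025.
Total e_ss = 0.0025.

0.0025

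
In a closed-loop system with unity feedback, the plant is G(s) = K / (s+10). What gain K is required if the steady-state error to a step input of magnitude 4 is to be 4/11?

100

System type = 0 (no poles at s=0).
K_p = lim_{s→0} G(s) = K / (10) = 0.1·K.
e_ss = 4/(1 + K_p) = 4/11 ⇒ 1 + 0.1·K = 11 ⇒ K = 100.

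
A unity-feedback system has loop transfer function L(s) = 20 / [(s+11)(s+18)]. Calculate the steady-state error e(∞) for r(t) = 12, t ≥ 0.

L(s) has no factors of s in the denominator, so the system is type 0.
K_p = lim_{s→0} L(s) = 20 / (11·18) = 10/99.
e_ss = 12/(1 + K_p) = 12/(109/99) = 1188/109.

1188/109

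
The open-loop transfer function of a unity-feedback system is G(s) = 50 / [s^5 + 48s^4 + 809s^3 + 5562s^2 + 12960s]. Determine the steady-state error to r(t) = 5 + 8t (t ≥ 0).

2073.6

The denominator has no term below 12960s — 1 pole at s=0, type 1. Treating each term separately:
  • 5: tracked with zero error.
  • 8t: e_ss = 8/K_v with K_v=5/1296 → 2073.6.
Total e_ss = 2073.6.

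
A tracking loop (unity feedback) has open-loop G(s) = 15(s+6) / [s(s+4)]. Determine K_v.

System type = 1 (one pole at s=0).
K_v = lim_{s→0} s·G(s) = 15·6 / (4) = 22.5.

22.5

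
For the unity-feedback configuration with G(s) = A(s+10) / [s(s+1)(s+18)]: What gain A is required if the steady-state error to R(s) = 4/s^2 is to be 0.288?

G(s) has one factor of s in the denominator, so the system is type 1.
K_v = lim_{s→0} s·G(s) = A·10 / (1·18) = (5/9)·A.
e_ss = 4/K_v = 0.288 ⇒ K_v = 125/9 ⇒ A = (125/9)/(5/9) = 25.

25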